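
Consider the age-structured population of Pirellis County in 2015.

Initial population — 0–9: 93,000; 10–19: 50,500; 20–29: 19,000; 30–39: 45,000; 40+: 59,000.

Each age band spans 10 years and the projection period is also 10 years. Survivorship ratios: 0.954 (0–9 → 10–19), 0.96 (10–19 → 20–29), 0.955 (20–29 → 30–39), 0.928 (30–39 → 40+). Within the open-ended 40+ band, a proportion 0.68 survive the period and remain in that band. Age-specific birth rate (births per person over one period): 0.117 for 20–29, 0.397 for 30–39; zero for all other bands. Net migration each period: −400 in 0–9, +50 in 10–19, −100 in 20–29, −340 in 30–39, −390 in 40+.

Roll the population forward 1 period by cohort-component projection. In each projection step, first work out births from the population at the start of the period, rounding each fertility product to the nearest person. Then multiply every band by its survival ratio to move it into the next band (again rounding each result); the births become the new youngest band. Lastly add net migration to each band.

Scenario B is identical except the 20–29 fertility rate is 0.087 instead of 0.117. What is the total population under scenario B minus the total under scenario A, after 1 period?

Call the bands 1 to 5, youngest first.
Period 1.
Births: 19000 × 0.117 = 2223  |  45000 × 0.397 = 17865 — total 20088
Band 2: 93000 × 0.954 = 88722
Band 3: 50500 × 0.96 = 48480
Band 4: 19000 × 0.955 = 18145
Band 5: 45000 × 0.928 + 59000 × 0.68 = 41760 + 40120 = 81880
Net migration: Band 1 − 400 → 19688; Band 2 + 50 → 88772; Band 3 − 100 → 48380; Band 4 − 340 → 17805; Band 5 − 390 → 81490
Population now: 0–9=19688, 10–19=88772, 20–29=48380, 30–39=17805, 40+=81490
Scenario A total after 1 period: 256135
Scenario B projection —
Period 1.
Births: 19000 × 0.087 = 1653  |  45000 × 0.397 = 17865 — total 19518
Band 2: 93000 × 0.954 = 88722
Band 3: 50500 × 0.96 = 48480
Band 4: 19000 × 0.955 = 18145
Band 5: 45000 × 0.928 + 59000 × 0.68 = 41760 + 40120 = 81880
Net migration: Band 1 − 400 → 19118; Band 2 + 50 → 88772; Band 3 − 100 → 48380; Band 4 − 340 → 17805; Band 5 − 390 → 81490
Population now: 0–9=19118, 10–19=88772, 20–29=48380, 30–39=17805, 40+=81490
Scenario B total after 1 period: 255565
Difference B − A = 255565 − 256135 = -570

-570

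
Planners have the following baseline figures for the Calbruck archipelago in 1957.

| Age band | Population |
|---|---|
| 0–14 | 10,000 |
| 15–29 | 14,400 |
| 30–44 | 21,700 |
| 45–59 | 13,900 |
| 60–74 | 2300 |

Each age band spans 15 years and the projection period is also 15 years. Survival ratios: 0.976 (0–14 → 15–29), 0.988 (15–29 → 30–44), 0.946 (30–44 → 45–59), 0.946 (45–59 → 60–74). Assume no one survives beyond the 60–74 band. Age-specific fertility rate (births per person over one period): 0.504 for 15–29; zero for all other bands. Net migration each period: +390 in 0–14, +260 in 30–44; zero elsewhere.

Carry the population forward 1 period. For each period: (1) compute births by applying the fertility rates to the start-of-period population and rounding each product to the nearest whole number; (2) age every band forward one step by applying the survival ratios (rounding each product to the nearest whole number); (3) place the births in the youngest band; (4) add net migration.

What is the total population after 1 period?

After projecting period 1:
Births: 14400 * 0.504 = 7258
15–29: 10000 * 0.976 = 9760
30–44: 14400 * 0.988 = 14227
45–59: 21700 * 0.946 = 20528
60–74: 13900 * 0.946 = 13149
Net migration: 0–14 + 390 → 7648; 30–44 + 260 → 14487
Population now: 0–14=7648, 15–29=9760, 30–44=14487, 45–59=20528, 60–74=13149
Total after period 1: 7648 + 9760 + 14487 + 20528 + 13149 = 65572

65572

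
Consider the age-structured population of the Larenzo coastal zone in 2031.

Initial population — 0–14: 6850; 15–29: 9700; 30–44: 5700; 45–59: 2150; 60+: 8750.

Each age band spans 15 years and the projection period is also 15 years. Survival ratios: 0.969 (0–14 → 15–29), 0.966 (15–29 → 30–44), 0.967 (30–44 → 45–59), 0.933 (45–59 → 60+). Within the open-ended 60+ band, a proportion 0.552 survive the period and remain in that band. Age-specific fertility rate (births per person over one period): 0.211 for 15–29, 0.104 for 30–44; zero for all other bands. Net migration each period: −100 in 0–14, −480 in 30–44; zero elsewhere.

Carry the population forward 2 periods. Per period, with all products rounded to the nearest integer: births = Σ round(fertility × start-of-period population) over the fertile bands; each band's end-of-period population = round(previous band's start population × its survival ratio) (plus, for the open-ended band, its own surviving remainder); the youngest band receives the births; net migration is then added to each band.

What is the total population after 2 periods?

Numbering the bands 1..5 from youngest to oldest:
After projecting period 1:
Births: 9700 × 0.211 = 2047, 5700 × 0.104 = 593 — total 2640
Band 2: 6850 × 0.969 = 6638
Band 3: 9700 × 0.966 = 9370
Band 4: 5700 × 0.967 = 5512
Band 5: 2150 × 0.933 + 8750 × 0.552 = 2006 + 4830 = 6836
Net migration: Band 1 − 100 → 2540; Band 3 − 480 → 8890
→ [2540, 6638, 8890, 5512, 6836]
After projecting period 2:
Births: 6638 × 0.211 = 1401, 8890 × 0.104 = 925 — total 2326
Band 2: 2540 × 0.969 = 2461
Band 3: 6638 × 0.966 = 6412
Band 4: 8890 × 0.967 = 8597
Band 5: 5512 × 0.933 + 6836 × 0.552 = 5143 + 3773 = 8916
Net migration: Band 1 − 100 → 2226; Band 3 − 480 → 5932
→ [2226, 2461, 5932, 8597, 8916]
Total after period 2: 2226 + 2461 + 5932 + 8597 + 8916 = 28132

28132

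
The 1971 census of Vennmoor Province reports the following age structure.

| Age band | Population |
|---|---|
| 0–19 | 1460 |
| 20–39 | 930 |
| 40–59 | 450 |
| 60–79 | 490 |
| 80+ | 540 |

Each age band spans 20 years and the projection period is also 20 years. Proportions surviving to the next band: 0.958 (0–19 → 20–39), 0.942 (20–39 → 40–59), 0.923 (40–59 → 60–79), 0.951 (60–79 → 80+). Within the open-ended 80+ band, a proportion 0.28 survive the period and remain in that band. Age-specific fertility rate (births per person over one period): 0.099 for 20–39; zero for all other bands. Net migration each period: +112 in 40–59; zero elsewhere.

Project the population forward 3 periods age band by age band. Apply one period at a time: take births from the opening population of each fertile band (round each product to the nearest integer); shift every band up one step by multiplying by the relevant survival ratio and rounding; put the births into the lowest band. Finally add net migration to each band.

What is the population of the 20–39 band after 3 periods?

133

Period 1.
Births: 930 × 0.099 = 92
20–39: 1460 × 0.958 = 1399
40–59: 930 × 0.942 = 876
60–79: 450 × 0.923 = 415
80+: 490 × 0.951 + 540 × 0.28 = 466 + 151 = 617
Net migration: 40–59 + 112 → 988
→ [92, 1399, 988, 415, 617]
Period 2.
Births: 1399 × 0.099 = 139
20–39: 92 × 0.958 = 88
40–59: 1399 × 0.942 = 1318
60–79: 988 × 0.923 = 912
80+: 415 × 0.951 + 617 × 0.28 = 395 + 173 = 568
Net migration: 40–59 + 112 → 1430
→ [139, 88, 1430, 912, 568]
Period 3.
Births: 88 × 0.099 = 9
20–39: 139 × 0.958 = 133
40–59: 88 × 0.942 = 83
60–79: 1430 × 0.923 = 1320
80+: 912 × 0.951 + 568 × 0.28 = 867 + 159 = 1026
Net migration: 40–59 + 112 → 195
→ [9, 133, 195, 1320, 1026]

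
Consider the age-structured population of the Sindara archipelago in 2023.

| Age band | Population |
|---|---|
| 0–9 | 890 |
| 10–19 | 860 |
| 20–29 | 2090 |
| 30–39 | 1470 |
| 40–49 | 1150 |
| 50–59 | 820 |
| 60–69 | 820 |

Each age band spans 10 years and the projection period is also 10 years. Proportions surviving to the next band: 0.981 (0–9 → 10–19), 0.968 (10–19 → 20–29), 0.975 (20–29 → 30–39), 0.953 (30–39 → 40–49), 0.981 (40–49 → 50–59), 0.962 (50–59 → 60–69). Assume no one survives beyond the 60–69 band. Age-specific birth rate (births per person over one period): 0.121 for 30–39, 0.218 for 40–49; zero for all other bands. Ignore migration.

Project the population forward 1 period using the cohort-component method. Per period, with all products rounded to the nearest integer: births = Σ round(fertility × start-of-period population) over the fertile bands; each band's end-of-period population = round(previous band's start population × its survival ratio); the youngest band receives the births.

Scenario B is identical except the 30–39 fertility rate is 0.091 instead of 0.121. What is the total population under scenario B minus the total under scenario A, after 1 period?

After projecting period 1:
Births: 1470 * 0.121 = 178 ; 1150 * 0.218 = 251 — total 429
10–19: 890 * 0.981 = 873
20–29: 860 * 0.968 = 832
30–39: 2090 * 0.975 = 2038
40–49: 1470 * 0.953 = 1401
50–59: 1150 * 0.981 = 1128
60–69: 820 * 0.962 = 789
Giving 429 / 873 / 832 / 2038 / 1401 / 1128 / 789.
Scenario A total after 1 period: 7490
Scenario B projection —
After projecting period 1:
Births: 1470 * 0.091 = 134 ; 1150 * 0.218 = 251 — total 385
10–19: 890 * 0.981 = 873
20–29: 860 * 0.968 = 832
30–39: 2090 * 0.975 = 2038
40–49: 1470 * 0.953 = 1401
50–59: 1150 * 0.981 = 1128
60–69: 820 * 0.962 = 789
Giving 385 / 873 / 832 / 2038 / 1401 / 1128 / 789.
Scenario B total after 1 period: 7446
Difference B − A = 7446 − 7490 = -44

-44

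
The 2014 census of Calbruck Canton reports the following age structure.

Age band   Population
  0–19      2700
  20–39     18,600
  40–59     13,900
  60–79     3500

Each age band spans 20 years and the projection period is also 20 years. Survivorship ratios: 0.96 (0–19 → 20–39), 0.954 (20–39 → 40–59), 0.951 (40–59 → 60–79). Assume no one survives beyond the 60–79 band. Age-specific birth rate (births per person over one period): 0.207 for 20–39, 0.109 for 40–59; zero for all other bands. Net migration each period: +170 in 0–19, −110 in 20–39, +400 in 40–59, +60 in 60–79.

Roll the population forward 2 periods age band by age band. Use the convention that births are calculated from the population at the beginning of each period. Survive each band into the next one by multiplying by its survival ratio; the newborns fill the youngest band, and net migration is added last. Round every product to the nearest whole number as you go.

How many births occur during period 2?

2492

Period 1:
Births: 18600 * 0.207 = 3850, 13900 * 0.109 = 1515 → 5365
20–39: 2700 * 0.96 = 2592
40–59: 18600 * 0.954 = 17744
60–79: 13900 * 0.951 = 13219
Net migration: 0–19 + 170 → 5535; 20–39 − 110 → 2482; 40–59 + 400 → 18144; 60–79 + 60 → 13279
→ [5535, 2482, 18144, 13279]
Period 2:
Births: 2482 * 0.207 = 514, 18144 * 0.109 = 1978 → 2492
20–39: 5535 * 0.96 = 5314
40–59: 2482 * 0.954 = 2368
60–79: 18144 * 0.951 = 17255
Net migration: 0–19 + 170 → 2662; 20–39 − 110 → 5204; 40–59 + 400 → 2768; 60–79 + 60 → 17315
→ [2662, 5204, 2768, 17315]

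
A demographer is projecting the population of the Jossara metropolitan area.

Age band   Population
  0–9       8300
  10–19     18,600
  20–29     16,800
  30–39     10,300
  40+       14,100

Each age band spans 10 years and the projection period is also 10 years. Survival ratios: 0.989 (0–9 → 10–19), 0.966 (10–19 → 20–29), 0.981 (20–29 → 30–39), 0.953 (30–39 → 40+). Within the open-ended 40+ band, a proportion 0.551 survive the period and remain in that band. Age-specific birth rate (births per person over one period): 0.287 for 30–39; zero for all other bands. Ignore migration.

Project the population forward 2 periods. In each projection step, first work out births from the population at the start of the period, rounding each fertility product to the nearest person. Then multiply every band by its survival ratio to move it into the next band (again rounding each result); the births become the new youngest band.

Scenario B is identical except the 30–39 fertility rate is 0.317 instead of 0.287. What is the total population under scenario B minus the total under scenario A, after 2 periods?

800

After projecting period 1:
Births: 10300 × 0.287 = 2956
10–19: 8300 × 0.989 = 8209
20–29: 18600 × 0.966 = 17968
30–39: 16800 × 0.981 = 16481
40+: 10300 × 0.953 + 14100 × 0.551 = 9816 + 7769 = 17585
→ [2956, 8209, 17968, 16481, 17585]
After projecting period 2:
Births: 16481 × 0.287 = 4730
10–19: 2956 × 0.989 = 2923
20–29: 8209 × 0.966 = 7930
30–39: 17968 × 0.981 = 17627
40+: 16481 × 0.953 + 17585 × 0.551 = 15706 + 9689 = 25395
→ [4730, 2923, 7930, 17627, 25395]
Scenario A total after 2 periods: 58605
Scenario B projection —
After projecting period 1:
Births: 10300 × 0.317 = 3265
10–19: 8300 × 0.989 = 8209
20–29: 18600 × 0.966 = 17968
30–39: 16800 × 0.981 = 16481
40+: 10300 × 0.953 + 14100 × 0.551 = 9816 + 7769 = 17585
→ [3265, 8209, 17968, 16481, 17585]
After projecting period 2:
Births: 16481 × 0.317 = 5224
10–19: 3265 × 0.989 = 3229
20–29: 8209 × 0.966 = 7930
30–39: 17968 × 0.981 = 17627
40+: 16481 × 0.953 + 17585 × 0.551 = 15706 + 9689 = 25395
→ [5224, 3229, 7930, 17627, 25395]
Scenario B total after 2 periods: 59405
Difference B − A = 59405 − 58605 = 800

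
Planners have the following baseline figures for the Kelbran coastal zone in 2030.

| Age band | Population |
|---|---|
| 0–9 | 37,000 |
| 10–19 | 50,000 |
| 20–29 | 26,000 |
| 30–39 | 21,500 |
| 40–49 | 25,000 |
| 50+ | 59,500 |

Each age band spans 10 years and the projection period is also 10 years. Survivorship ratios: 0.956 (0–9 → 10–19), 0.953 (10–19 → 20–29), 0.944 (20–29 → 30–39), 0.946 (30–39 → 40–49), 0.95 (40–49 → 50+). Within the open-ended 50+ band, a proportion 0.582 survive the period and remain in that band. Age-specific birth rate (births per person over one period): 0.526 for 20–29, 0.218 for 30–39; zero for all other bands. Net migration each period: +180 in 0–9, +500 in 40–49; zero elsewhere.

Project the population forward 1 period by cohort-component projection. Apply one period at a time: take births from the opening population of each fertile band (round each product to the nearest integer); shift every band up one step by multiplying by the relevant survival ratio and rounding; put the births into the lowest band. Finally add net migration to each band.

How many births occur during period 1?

Let band 1 be 0–9 through band 6 = 50+.
— Period 1 —
Births: 26000 × 0.526 = 13676  |  21500 × 0.218 = 4687 → total 18363
Band 2: 37000 × 0.956 = 35372
Band 3: 50000 × 0.953 = 47650
Band 4: 26000 × 0.944 = 24544
Band 5: 21500 × 0.946 = 20339
Band 6: 25000 × 0.95 + 59500 × 0.582 = 23750 + 34629 = 58379
Net migration: Band 1 + 180 → 18543; Band 5 + 500 → 20839
Population now: 0–9=18543, 10–19=35372, 20–29=47650, 30–39=24544, 40–49=20839, 50+=58379

18363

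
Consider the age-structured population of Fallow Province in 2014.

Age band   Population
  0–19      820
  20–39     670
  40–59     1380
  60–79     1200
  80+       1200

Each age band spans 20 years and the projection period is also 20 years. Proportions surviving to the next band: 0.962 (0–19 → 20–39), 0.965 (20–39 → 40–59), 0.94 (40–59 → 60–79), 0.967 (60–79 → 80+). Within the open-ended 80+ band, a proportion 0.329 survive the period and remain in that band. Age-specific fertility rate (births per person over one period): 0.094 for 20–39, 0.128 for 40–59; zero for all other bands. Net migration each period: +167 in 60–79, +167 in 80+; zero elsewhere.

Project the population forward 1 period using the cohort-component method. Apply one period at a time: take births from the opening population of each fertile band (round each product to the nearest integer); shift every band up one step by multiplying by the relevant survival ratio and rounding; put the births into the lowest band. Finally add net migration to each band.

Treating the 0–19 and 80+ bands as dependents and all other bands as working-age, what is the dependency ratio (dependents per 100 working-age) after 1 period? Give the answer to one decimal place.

Let band 1 be 0–19 through band 5 = 80+.
Period 1:
Births: 670 * 0.094 = 63  |  1380 * 0.128 = 177 ⇒ total 240
Band 2: 820 * 0.962 = 789
Band 3: 670 * 0.965 = 647
Band 4: 1380 * 0.94 = 1297
Band 5: 1200 * 0.967 + 1200 * 0.329 = 1160 + 395 = 1555
Net migration: Band 4 + 167 → 1464; Band 5 + 167 → 1722
Population now: 0–19=240, 20–39=789, 40–59=647, 60–79=1464, 80+=1722
Dependents (band 0–19 + band 80+) = 240 + 1722 = 1962; working-age = 2900; ratio = 1962/2900 × 100 = 67.7

67.7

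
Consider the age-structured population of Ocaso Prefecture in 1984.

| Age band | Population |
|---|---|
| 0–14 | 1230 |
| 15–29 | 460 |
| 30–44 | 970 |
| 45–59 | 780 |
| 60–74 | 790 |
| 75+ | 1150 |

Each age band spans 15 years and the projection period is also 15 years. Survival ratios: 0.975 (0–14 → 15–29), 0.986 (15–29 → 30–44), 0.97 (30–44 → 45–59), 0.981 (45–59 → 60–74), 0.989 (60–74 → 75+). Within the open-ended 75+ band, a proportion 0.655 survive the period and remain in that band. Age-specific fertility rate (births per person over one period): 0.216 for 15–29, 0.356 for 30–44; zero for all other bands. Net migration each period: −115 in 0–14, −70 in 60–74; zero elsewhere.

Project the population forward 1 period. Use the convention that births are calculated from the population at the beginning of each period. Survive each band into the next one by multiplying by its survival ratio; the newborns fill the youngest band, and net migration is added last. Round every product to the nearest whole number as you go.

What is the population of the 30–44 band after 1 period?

Numbering the groups 1..6 from youngest to oldest:
— Period 1 —
Births: 460 * 0.216 = 99 ; 970 * 0.356 = 345 ⇒ total 444
Group 2: 1230 * 0.975 = 1199
Group 3: 460 * 0.986 = 454
Group 4: 970 * 0.97 = 941
Group 5: 780 * 0.981 = 765
Group 6: 790 * 0.989 + 1150 * 0.655 = 781 + 753 = 1534
Net migration: Group 1 − 115 → 329; Group 5 − 70 → 695
Population now: 0–14=329, 15–29=1199, 30–44=454, 45–59=941, 60–74=695, 75+=1534

454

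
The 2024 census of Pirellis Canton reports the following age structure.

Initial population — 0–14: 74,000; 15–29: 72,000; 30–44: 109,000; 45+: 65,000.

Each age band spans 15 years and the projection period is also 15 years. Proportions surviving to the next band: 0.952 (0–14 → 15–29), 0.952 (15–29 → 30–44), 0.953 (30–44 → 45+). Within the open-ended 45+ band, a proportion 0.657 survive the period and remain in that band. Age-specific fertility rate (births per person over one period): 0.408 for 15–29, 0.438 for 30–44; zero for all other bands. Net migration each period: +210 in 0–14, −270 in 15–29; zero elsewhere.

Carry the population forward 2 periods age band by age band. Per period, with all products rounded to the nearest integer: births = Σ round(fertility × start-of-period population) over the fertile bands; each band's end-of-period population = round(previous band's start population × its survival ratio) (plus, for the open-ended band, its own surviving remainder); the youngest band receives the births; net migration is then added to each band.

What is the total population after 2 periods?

360646

(Bands numbered youngest = 1 to oldest = 4.)
— Period 1 —
Births: 72000 × 0.408 = 29376 ; 109000 × 0.438 = 47742 → 77118
Band 2: 74000 × 0.952 = 70448
Band 3: 72000 × 0.952 = 68544
Band 4: 109000 × 0.953 + 65000 × 0.657 = 103877 + 42705 = 146582
Net migration: Band 1 + 210 → 77328; Band 2 − 270 → 70178
Giving 77328 / 70178 / 68544 / 146582.
— Period 2 —
Births: 70178 × 0.408 = 28633 ; 68544 × 0.438 = 30022 → 58655
Band 2: 77328 × 0.952 = 73616
Band 3: 70178 × 0.952 = 66809
Band 4: 68544 × 0.953 + 146582 × 0.657 = 65322 + 96304 = 161626
Net migration: Band 1 + 210 → 58865; Band 2 − 270 → 73346
Giving 58865 / 73346 / 66809 / 161626.
Total after period 2: 58865 + 73346 + 66809 + 161626 = 360646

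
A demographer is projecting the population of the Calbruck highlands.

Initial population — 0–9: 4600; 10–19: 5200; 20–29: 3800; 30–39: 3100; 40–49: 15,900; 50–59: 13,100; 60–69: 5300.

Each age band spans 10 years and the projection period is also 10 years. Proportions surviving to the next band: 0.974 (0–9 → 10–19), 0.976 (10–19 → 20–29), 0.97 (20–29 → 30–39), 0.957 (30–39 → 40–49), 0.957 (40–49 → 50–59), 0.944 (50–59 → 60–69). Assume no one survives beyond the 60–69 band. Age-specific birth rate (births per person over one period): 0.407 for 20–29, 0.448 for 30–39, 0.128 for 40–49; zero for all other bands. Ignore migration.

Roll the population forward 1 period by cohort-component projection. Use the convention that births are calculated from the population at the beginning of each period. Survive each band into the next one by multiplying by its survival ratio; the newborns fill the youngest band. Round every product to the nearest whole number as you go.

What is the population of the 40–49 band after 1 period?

After projecting period 1:
Births: 3800 × 0.407 = 1547, 3100 × 0.448 = 1389, 15900 × 0.128 = 2035 ⇒ total 4971
10–19: 4600 × 0.974 = 4480
20–29: 5200 × 0.976 = 5075
30–39: 3800 × 0.97 = 3686
40–49: 3100 × 0.957 = 2967
50–59: 15900 × 0.957 = 15216
60–69: 13100 × 0.944 = 12366
→ [4971, 4480, 5075, 3686, 2967, 15216, 12366]

2967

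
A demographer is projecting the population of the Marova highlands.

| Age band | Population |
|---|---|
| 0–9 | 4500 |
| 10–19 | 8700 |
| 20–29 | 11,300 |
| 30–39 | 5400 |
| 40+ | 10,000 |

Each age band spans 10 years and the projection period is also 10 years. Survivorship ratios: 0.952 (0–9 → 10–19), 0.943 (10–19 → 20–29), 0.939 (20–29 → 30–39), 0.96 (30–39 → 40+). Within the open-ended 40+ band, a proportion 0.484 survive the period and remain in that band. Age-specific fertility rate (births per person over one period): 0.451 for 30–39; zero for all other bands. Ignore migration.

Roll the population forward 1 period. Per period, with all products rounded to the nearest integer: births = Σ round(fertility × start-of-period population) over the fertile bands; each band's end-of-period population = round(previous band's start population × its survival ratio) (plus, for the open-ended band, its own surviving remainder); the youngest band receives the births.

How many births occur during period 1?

Call the bands 1 to 5, youngest first.
— Period 1 —
Births: 5400 * 0.451 = 2435
Band 2: 4500 * 0.952 = 4284
Band 3: 8700 * 0.943 = 8204
Band 4: 11300 * 0.939 = 10611
Band 5: 5400 * 0.96 + 10000 * 0.484 = 5184 + 4840 = 10024
End of period: [2435, 4284, 8204, 10611, 10024]

2435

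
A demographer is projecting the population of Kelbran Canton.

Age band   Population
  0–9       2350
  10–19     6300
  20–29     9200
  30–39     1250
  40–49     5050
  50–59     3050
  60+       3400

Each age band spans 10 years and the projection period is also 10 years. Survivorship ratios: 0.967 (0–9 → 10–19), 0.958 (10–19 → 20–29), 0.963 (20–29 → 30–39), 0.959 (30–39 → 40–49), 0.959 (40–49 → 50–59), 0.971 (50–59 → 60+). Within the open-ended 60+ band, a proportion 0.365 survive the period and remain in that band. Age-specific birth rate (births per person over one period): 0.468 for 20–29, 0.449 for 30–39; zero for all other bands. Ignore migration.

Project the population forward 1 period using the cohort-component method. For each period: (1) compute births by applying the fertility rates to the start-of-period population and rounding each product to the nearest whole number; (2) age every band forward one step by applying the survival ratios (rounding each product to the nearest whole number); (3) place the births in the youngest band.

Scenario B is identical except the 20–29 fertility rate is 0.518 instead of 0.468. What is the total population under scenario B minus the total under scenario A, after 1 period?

460

Period 1.
Births: 9200 * 0.468 = 4306  |  1250 * 0.449 = 561 ⇒ total 4867
10–19: 2350 * 0.967 = 2272
20–29: 6300 * 0.958 = 6035
30–39: 9200 * 0.963 = 8860
40–49: 1250 * 0.959 = 1199
50–59: 5050 * 0.959 = 4843
60+: 3050 * 0.971 + 3400 * 0.365 = 2962 + 1241 = 4203
Giving 4867 / 2272 / 6035 / 8860 / 1199 / 4843 / 4203.
Scenario A total after 1 period: 32279
Scenario B projection —
Period 1.
Births: 9200 * 0.518 = 4766  |  1250 * 0.449 = 561 ⇒ total 5327
10–19: 2350 * 0.967 = 2272
20–29: 6300 * 0.958 = 6035
30–39: 9200 * 0.963 = 8860
40–49: 1250 * 0.959 = 1199
50–59: 5050 * 0.959 = 4843
60+: 3050 * 0.971 + 3400 * 0.365 = 2962 + 1241 = 4203
Giving 5327 / 2272 / 6035 / 8860 / 1199 / 4843 / 4203.
Scenario B total after 1 period: 32739
Difference B − A = 32739 − 32279 = 460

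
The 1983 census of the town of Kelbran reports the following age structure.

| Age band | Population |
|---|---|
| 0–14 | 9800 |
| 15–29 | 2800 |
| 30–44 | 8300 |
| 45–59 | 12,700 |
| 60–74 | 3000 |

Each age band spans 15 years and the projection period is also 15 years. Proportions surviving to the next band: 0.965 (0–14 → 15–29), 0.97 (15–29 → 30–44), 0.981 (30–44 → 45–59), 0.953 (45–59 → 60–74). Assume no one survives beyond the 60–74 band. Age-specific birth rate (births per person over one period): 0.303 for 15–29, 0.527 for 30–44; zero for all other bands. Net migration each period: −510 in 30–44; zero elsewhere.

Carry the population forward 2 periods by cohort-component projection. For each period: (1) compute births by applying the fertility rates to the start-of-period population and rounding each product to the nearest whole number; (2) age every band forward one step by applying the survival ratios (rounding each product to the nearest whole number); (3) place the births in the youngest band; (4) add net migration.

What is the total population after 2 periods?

27653

— Period 1 —
Births: 2800 * 0.303 = 848  |  8300 * 0.527 = 4374 → total 5222
15–29: 9800 * 0.965 = 9457
30–44: 2800 * 0.97 = 2716
45–59: 8300 * 0.981 = 8142
60–74: 12700 * 0.953 = 12103
Net migration: 30–44 − 510 → 2206
Population now: 0–14=5222, 15–29=9457, 30–44=2206, 45–59=8142, 60–74=12103
— Period 2 —
Births: 9457 * 0.303 = 2865  |  2206 * 0.527 = 1163 → total 4028
15–29: 5222 * 0.965 = 5039
30–44: 9457 * 0.97 = 9173
45–59: 2206 * 0.981 = 2164
60–74: 8142 * 0.953 = 7759
Net migration: 30–44 − 510 → 8663
Population now: 0–14=4028, 15–29=5039, 30–44=8663, 45–59=2164, 60–74=7759
Total after period 2: 4028 + 5039 + 8663 + 2164 + 7759 = 27653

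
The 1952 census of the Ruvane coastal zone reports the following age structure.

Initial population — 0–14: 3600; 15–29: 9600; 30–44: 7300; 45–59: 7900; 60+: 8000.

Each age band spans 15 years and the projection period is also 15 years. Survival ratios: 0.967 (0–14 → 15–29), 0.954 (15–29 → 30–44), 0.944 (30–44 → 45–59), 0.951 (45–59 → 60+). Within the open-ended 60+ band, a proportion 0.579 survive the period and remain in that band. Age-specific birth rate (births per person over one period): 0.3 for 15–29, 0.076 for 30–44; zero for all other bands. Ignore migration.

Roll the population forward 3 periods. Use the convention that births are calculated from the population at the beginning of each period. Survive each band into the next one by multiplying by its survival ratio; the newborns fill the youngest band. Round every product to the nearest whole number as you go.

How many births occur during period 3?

1249

Period 1:
Births: 9600 * 0.3 = 2880, 7300 * 0.076 = 555 — total 3435
15–29: 3600 * 0.967 = 3481
30–44: 9600 * 0.954 = 9158
45–59: 7300 * 0.944 = 6891
60+: 7900 * 0.951 + 8000 * 0.579 = 7513 + 4632 = 12145
Population now: 0–14=3435, 15–29=3481, 30–44=9158, 45–59=6891, 60+=12145
Period 2:
Births: 3481 * 0.3 = 1044, 9158 * 0.076 = 696 — total 1740
15–29: 3435 * 0.967 = 3322
30–44: 3481 * 0.954 = 3321
45–59: 9158 * 0.944 = 8645
60+: 6891 * 0.951 + 12145 * 0.579 = 6553 + 7032 = 13585
Population now: 0–14=1740, 15–29=3322, 30–44=3321, 45–59=8645, 60+=13585
Period 3:
Births: 3322 * 0.3 = 997, 3321 * 0.076 = 252 — total 1249
15–29: 1740 * 0.967 = 1683
30–44: 3322 * 0.954 = 3169
45–59: 3321 * 0.944 = 3135
60+: 8645 * 0.951 + 13585 * 0.579 = 8221 + 7866 = 16087
Population now: 0–14=1249, 15–29=1683, 30–44=3169, 45–59=3135, 60+=16087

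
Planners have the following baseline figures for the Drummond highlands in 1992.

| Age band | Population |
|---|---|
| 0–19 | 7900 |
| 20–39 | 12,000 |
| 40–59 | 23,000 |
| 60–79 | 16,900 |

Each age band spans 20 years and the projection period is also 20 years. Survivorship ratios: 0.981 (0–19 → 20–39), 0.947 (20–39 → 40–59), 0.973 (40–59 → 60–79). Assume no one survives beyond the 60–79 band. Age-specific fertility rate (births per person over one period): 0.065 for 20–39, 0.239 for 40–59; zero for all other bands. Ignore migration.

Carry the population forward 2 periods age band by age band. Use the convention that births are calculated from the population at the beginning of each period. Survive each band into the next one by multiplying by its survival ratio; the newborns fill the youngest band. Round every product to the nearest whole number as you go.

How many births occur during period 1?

Let band 1 be 0–19 through band 4 = 60–79.
[period 1]
Births: 12000 × 0.065 = 780  |  23000 × 0.239 = 5497 → total 6277
Band 2: 7900 × 0.981 = 7750
Band 3: 12000 × 0.947 = 11364
Band 4: 23000 × 0.973 = 22379
Population now: 0–19=6277, 20–39=7750, 40–59=11364, 60–79=22379

6277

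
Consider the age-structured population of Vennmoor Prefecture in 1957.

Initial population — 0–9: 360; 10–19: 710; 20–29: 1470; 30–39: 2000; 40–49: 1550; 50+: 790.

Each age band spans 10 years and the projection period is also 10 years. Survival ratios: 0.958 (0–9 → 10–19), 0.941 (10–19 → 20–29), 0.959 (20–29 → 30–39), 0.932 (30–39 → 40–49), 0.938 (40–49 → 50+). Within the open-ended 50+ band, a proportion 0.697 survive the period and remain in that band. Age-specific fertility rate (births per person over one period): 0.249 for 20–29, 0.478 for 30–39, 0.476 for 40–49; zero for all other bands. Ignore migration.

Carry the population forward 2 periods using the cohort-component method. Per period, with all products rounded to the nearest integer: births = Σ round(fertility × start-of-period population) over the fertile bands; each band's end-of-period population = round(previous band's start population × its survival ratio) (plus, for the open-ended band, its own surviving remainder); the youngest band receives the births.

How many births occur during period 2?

1727

Period 1:
Births: 1470 × 0.249 = 366 ; 2000 × 0.478 = 956 ; 1550 × 0.476 = 738 ⇒ total 2060
10–19: 360 × 0.958 = 345
20–29: 710 × 0.941 = 668
30–39: 1470 × 0.959 = 1410
40–49: 2000 × 0.932 = 1864
50+: 1550 × 0.938 + 790 × 0.697 = 1454 + 551 = 2005
End of period: [2060, 345, 668, 1410, 1864, 2005]
Period 2:
Births: 668 × 0.249 = 166 ; 1410 × 0.478 = 674 ; 1864 × 0.476 = 887 ⇒ total 1727
10–19: 2060 × 0.958 = 1973
20–29: 345 × 0.941 = 325
30–39: 668 × 0.959 = 641
40–49: 1410 × 0.932 = 1314
50+: 1864 × 0.938 + 2005 × 0.697 = 1748 + 1397 = 3145
End of period: [1727, 1973, 325, 641, 1314, 3145]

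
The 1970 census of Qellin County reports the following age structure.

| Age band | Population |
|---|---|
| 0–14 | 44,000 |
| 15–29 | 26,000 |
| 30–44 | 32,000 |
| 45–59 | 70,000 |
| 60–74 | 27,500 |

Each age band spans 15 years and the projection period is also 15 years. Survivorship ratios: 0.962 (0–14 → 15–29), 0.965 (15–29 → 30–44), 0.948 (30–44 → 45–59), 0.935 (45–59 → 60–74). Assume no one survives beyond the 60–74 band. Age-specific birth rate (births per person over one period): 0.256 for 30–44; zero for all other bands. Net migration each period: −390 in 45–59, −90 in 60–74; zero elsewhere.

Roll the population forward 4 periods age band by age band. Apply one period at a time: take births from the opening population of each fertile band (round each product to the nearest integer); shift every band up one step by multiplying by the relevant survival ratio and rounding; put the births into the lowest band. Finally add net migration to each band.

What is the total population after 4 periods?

60541

Call the bands 1 to 5, youngest first.
After projecting period 1:
Births: 32000 × 0.256 = 8192
Band 2: 44000 × 0.962 = 42328
Band 3: 26000 × 0.965 = 25090
Band 4: 32000 × 0.948 = 30336
Band 5: 70000 × 0.935 = 65450
Net migration: Band 4 − 390 → 29946; Band 5 − 90 → 65360
Giving 8192 / 42328 / 25090 / 29946 / 65360.
After projecting period 2:
Births: 25090 × 0.256 = 6423
Band 2: 8192 × 0.962 = 7881
Band 3: 42328 × 0.965 = 40847
Band 4: 25090 × 0.948 = 23785
Band 5: 29946 × 0.935 = 28000
Net migration: Band 4 − 390 → 23395; Band 5 − 90 → 27910
Giving 6423 / 7881 / 40847 / 23395 / 27910.
After projecting period 3:
Births: 40847 × 0.256 = 10457
Band 2: 6423 × 0.962 = 6179
Band 3: 7881 × 0.965 = 7605
Band 4: 40847 × 0.948 = 38723
Band 5: 23395 × 0.935 = 21874
Net migration: Band 4 − 390 → 38333; Band 5 − 90 → 21784
Giving 10457 / 6179 / 7605 / 38333 / 21784.
After projecting period 4:
Births: 7605 × 0.256 = 1947
Band 2: 10457 × 0.962 = 10060
Band 3: 6179 × 0.965 = 5963
Band 4: 7605 × 0.948 = 7210
Band 5: 38333 × 0.935 = 35841
Net migration: Band 4 − 390 → 6820; Band 5 − 90 → 35751
Giving 1947 / 10060 / 5963 / 6820 / 35751.
Total after period 4: 1947 + 10060 + 5963 + 6820 + 35751 = 60541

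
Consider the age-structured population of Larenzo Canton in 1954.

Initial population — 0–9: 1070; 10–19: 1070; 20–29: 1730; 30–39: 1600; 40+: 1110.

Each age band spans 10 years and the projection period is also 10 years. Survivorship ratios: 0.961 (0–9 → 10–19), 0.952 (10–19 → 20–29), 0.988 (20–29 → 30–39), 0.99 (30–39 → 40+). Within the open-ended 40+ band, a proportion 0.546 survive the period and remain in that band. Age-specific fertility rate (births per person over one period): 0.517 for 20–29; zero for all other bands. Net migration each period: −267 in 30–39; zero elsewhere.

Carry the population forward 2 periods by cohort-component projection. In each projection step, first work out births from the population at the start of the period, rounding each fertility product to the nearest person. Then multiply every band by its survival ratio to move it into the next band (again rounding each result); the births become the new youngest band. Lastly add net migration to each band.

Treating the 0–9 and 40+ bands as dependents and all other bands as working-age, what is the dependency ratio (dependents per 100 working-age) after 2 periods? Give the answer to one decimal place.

122.2

[period 1]
Births: 1730 × 0.517 = 894
10–19: 1070 × 0.961 = 1028
20–29: 1070 × 0.952 = 1019
30–39: 1730 × 0.988 = 1709
40+: 1600 × 0.99 + 1110 × 0.546 = 1584 + 606 = 2190
Net migration: 30–39 − 267 → 1442
→ [894, 1028, 1019, 1442, 2190]
[period 2]
Births: 1019 × 0.517 = 527
10–19: 894 × 0.961 = 859
20–29: 1028 × 0.952 = 979
30–39: 1019 × 0.988 = 1007
40+: 1442 × 0.99 + 2190 × 0.546 = 1428 + 1196 = 2624
Net migration: 30–39 − 267 → 740
→ [527, 859, 979, 740, 2624]
Dependents (band 0–9 + band 40+) = 527 + 2624 = 3151; working-age = 2578; ratio = 3151/2578 × 100 = 122.2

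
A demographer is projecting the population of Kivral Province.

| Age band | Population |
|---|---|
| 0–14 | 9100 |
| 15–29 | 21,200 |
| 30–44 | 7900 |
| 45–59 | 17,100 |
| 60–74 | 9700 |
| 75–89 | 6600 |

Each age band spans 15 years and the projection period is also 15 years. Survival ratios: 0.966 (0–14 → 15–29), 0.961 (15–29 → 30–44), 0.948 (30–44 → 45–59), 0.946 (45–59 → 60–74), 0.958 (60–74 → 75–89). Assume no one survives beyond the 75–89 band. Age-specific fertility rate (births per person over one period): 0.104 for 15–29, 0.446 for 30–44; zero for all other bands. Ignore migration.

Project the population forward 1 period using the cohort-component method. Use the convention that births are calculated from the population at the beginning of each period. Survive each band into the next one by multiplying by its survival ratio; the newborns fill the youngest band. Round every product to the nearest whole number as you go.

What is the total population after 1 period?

— Period 1 —
Births: 21200 * 0.104 = 2205 ; 7900 * 0.446 = 3523 — total 5728
15–29: 9100 * 0.966 = 8791
30–44: 21200 * 0.961 = 20373
45–59: 7900 * 0.948 = 7489
60–74: 17100 * 0.946 = 16177
75–89: 9700 * 0.958 = 9293
→ [5728, 8791, 20373, 7489, 16177, 9293]
Total after period 1: 5728 + 8791 + 20373 + 7489 + 16177 + 9293 = 67851

67851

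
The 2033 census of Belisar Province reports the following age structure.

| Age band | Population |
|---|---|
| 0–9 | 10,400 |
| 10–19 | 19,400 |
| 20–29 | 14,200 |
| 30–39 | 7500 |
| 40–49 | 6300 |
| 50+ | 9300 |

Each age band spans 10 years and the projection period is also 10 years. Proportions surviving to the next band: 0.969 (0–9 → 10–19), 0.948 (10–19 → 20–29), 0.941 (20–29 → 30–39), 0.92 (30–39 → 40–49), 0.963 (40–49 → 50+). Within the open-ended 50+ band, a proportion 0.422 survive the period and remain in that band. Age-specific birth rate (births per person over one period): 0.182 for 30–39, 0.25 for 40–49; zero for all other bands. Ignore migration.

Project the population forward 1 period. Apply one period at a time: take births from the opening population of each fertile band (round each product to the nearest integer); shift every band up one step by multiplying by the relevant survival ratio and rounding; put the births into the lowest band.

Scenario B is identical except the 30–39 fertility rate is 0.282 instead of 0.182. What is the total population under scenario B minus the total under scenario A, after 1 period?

Period 1.
Births: 7500 × 0.182 = 1365, 6300 × 0.25 = 1575 — total 2940
10–19: 10400 × 0.969 = 10078
20–29: 19400 × 0.948 = 18391
30–39: 14200 × 0.941 = 13362
40–49: 7500 × 0.92 = 6900
50+: 6300 × 0.963 + 9300 × 0.422 = 6067 + 3925 = 9992
Population now: 0–9=2940, 10–19=10078, 20–29=18391, 30–39=13362, 40–49=6900, 50+=9992
Scenario A total after 1 period: 61663
Scenario B projection —
Period 1.
Births: 7500 × 0.282 = 2115, 6300 × 0.25 = 1575 — total 3690
10–19: 10400 × 0.969 = 10078
20–29: 19400 × 0.948 = 18391
30–39: 14200 × 0.941 = 13362
40–49: 7500 × 0.92 = 6900
50+: 6300 × 0.963 + 9300 × 0.422 = 6067 + 3925 = 9992
Population now: 0–9=3690, 10–19=10078, 20–29=18391, 30–39=13362, 40–49=6900, 50+=9992
Scenario B total after 1 period: 62413
Difference B − A = 62413 − 61663 = 750

750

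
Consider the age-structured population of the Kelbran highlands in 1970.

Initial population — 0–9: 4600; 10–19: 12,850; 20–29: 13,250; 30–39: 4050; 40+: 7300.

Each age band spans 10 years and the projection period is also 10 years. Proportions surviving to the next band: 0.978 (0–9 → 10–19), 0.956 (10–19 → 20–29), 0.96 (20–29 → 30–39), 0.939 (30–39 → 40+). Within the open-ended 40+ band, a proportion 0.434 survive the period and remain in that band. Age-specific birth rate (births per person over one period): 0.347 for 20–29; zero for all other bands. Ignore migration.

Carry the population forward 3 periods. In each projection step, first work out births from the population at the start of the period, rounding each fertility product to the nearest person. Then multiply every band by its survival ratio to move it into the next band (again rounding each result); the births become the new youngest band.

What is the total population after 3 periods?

Period 1:
Births: 13250 × 0.347 = 4598
10–19: 4600 × 0.978 = 4499
20–29: 12850 × 0.956 = 12285
30–39: 13250 × 0.96 = 12720
40+: 4050 × 0.939 + 7300 × 0.434 = 3803 + 3168 = 6971
Population now: 0–9=4598, 10–19=4499, 20–29=12285, 30–39=12720, 40+=6971
Period 2:
Births: 12285 × 0.347 = 4263
10–19: 4598 × 0.978 = 4497
20–29: 4499 × 0.956 = 4301
30–39: 12285 × 0.96 = 11794
40+: 12720 × 0.939 + 6971 × 0.434 = 11944 + 3025 = 14969
Population now: 0–9=4263, 10–19=4497, 20–29=4301, 30–39=11794, 40+=14969
Period 3:
Births: 4301 × 0.347 = 1492
10–19: 4263 × 0.978 = 4169
20–29: 4497 × 0.956 = 4299
30–39: 4301 × 0.96 = 4129
40+: 11794 × 0.939 + 14969 × 0.434 = 11075 + 6497 = 17572
Population now: 0–9=1492, 10–19=4169, 20–29=4299, 30–39=4129, 40+=17572
Total after period 3: 1492 + 4169 + 4299 + 4129 + 17572 = 31661

31661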